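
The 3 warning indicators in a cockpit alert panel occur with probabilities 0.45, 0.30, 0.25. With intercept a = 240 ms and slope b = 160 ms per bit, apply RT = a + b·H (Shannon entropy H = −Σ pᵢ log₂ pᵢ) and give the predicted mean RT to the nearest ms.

H = 0.45·log₂(1/0.45) + 0.30·log₂(1/0.30) + 0.25·log₂(1/0.25) = 1.5395 bits.
RT = 240 + 160 × 1.5395 = 486.32 ms.

486 ms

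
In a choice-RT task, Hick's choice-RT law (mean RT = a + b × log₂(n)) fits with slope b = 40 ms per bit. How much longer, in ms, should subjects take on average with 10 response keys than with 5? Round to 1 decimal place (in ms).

Only the slope matters, since a is common to both: ΔRT = b·log₂(n₂/n₁).
log₂(10) − log₂(5) = log₂(10/5) = log₂(2) = 1.
ΔRT = 40 × 1.0000 = 40.000 ms.

40.0 ms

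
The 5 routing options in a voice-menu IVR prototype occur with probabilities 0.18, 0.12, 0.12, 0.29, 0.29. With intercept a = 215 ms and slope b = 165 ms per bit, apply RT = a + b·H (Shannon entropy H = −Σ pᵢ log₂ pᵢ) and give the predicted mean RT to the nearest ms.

H = 0.18·log₂(1/0.18) + 0.12·log₂(1/0.12) + 0.12·log₂(1/0.12) + 0.29·log₂(1/0.29) + 0.29·log₂(1/0.29) = 2.2152 bits.
RT = 215 + 165 × 2.2152 = 580.52 ms.

581 ms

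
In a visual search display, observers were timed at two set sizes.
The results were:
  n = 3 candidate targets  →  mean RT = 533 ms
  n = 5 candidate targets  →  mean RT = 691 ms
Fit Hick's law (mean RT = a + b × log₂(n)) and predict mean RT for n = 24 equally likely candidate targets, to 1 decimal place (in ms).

1176.2 ms

With log₂ n on the abscissa the relation is linear; from the two conditions:
  b = (691 − 533) / (log₂ 5 − log₂ 3) = 158 / (2.3219 − 1.5850) = 214.393 ms/bit
  a = 533 − 214.393 × 1.5850 = 193.196 ms
Then RT(24) = 193.196 + 214.393 × log₂ 24 = 193.196 + 214.393 × 4.5850 ≈ 1176.178 ms.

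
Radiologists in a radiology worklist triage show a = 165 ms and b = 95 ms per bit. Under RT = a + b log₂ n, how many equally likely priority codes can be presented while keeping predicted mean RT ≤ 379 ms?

Information budget: (379 − 165)/95 = 2.2526 bits, so n ≤ 2^2.2526 = 4.766 → at most 4.

4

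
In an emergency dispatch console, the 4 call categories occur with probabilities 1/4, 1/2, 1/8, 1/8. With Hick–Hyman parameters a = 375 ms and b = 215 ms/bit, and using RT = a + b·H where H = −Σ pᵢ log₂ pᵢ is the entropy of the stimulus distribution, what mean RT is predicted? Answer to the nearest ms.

Each term −pᵢ log₂ pᵢ: 0.25·2 + 0.5·1 + 0.125·3 + 0.125·3; summed, H = 1.750 bits.
Mean RT = a + bH = 375 + 215·1.750 = 751.25 ms.

751 ms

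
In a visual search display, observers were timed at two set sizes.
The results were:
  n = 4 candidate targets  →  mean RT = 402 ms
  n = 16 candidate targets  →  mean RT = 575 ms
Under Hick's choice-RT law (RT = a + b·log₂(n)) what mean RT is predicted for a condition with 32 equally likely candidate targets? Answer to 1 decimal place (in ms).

661.5 ms

With log₂ n on the abscissa the relation is linear; from the two conditions:
  b = (575 − 402) / (log₂ 16 − log₂ 4) = 173 / (4 − 2) = 86.500 ms/bit
  a = 402 − 86.500 × 2 = 229.000 ms
Then RT(32) = 229.000 + 86.500 × log₂ 32 = 229.000 + 86.500 × 5 ≈ 661.500 ms.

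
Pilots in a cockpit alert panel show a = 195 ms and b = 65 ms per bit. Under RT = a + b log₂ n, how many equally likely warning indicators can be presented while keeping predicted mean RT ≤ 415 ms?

10

Set 195 + 65·log₂ n ≤ 415 → log₂ n ≤ (415 − 195)/65 = 3.3846.
So n ≤ 2^3.3846 = 10.444; the largest integer n is 10.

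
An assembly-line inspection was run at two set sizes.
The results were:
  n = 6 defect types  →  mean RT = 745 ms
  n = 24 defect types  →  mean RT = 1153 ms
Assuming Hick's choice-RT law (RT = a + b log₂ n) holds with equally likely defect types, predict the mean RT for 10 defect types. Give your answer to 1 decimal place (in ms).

895.3 ms

With log₂ n on the abscissa the relation is linear; from the two conditions:
  b = (1153 − 745) / (log₂ 24 − log₂ 6) = 408 / (4.5850 − 2.5850) = 204.000 ms/bit
  a = 745 − 204.000 × 2.5850 = 217.668 ms
Then RT(10) = 217.668 + 204.000 × log₂ 10 = 217.668 + 204.000 × 3.3219 ≈ 895.341 ms.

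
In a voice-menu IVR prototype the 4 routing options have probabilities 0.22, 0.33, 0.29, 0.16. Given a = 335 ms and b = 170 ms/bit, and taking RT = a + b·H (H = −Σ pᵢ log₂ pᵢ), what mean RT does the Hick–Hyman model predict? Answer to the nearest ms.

H = 0.22·log₂(1/0.22) + 0.33·log₂(1/0.33) + 0.29·log₂(1/0.29) + 0.16·log₂(1/0.16) = 1.9493 bits.
RT = 335 + 170 × 1.9493 = 666.38 ms.

666 ms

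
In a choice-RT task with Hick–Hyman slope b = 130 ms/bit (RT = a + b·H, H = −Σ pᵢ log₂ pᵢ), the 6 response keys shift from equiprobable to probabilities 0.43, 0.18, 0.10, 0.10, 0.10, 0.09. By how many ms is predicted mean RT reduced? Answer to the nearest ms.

Equiprobable entropy H₀ = log₂ 6 = 2.5850 bits.
Skewed entropy H = −Σ pᵢ log₂ pᵢ = 2.2781 bits.
ΔRT = b·(H₀ − H) = 130 × 0.3069 = 39.89 ms.

40 ms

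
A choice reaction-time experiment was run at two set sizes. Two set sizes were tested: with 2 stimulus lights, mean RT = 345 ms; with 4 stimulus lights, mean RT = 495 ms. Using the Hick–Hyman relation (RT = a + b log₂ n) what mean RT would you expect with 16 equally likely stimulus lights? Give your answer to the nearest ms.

795 ms

With log₂ n on the abscissa the relation is linear; from the two conditions:
  b = (495 − 345) / (log₂ 4 − log₂ 2) = 150 / (2 − 1) = 150 ms/bit
  a = 345 − 150 × 1 = 195 ms
Then RT(16) = 195 + 150 × log₂ 16 = 195 + 150 × 4 ≈ 795.000 ms.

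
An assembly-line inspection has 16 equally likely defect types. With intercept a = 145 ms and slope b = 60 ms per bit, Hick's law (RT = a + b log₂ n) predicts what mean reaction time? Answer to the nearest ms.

385 ms

log₂(16) = 4 bits, so RT = 145 + 60 × 4 ≈ 385.000 ms.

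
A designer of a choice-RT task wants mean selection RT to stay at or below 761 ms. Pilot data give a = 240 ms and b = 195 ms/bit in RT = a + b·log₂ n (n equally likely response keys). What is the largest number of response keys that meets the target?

6

Set 240 + 195·log₂ n ≤ 761 → log₂ n ≤ (761 − 240)/195 = 2.6718.
So n ≤ 2^2.6718 = 6.372; the largest integer n is 6.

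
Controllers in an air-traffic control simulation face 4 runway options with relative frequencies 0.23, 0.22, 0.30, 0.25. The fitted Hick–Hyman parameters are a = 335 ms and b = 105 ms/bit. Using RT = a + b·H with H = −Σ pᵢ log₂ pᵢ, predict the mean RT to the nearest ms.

H = 0.23·log₂(1/0.23) + 0.22·log₂(1/0.22) + 0.30·log₂(1/0.30) + 0.25·log₂(1/0.25) = 1.9893 bits.
RT = 335 + 105 × 1.9893 = 543.88 ms.

544 ms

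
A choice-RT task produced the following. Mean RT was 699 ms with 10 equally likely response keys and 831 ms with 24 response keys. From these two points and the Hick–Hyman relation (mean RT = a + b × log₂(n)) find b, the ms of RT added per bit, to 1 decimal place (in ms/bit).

The slope on a log₂ axis is (831 − 699) / (4.5850 − 3.3219) = 104.510 ms/bit.

104.5 ms/bit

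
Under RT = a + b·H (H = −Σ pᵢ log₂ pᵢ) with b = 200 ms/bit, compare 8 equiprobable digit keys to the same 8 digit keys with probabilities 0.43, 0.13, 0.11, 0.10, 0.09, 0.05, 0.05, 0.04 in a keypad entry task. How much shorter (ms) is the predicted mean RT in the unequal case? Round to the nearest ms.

96 ms

The RT saving is b·ΔH. Equiprobable H₀ = log₂(8) = 3.0000 bits; with the given probabilities H = 2.5193 bits.
b·(H₀ − H) = 200 × (3.0000 − 2.5193) = 96.14 ms.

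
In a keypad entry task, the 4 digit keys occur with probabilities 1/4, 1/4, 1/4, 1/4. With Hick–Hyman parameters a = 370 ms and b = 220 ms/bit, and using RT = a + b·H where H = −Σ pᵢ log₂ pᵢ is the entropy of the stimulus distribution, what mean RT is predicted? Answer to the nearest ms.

H = −Σ pᵢ log₂ pᵢ = 0.25·2 + 0.25·2 + 0.25·2 + 0.25·2 = 2.000 bits.
RT = 370 + 220 × 2.000 = 810.00 ms.

810 ms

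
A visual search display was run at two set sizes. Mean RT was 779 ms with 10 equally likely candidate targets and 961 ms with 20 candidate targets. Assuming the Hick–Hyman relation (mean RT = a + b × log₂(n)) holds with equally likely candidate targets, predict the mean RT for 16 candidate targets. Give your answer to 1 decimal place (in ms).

RT is linear in log₂ n, so two points fix the line:
  b = (961 − 779) / (log₂ 20 − log₂ 10) = 182 / (4.3219 − 3.3219) = 182.000 ms/bit
  a = 779 − 182.000 × 3.3219 = 174.409 ms
Then RT(16) = 174.409 + 182.000 × log₂ 16 = 174.409 + 182.000 × 4 ≈ 902.409 ms.

902.4 ms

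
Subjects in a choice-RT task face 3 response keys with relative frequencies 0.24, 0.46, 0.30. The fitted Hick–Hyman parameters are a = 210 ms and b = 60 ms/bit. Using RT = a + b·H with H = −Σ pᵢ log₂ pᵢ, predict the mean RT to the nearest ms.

Entropy contributions −pᵢ log₂ pᵢ: 0.4941, 0.5153, 0.5211; sum H = 1.5306 bits.
RT = a + bH = 210 + 60·1.5306 = 301.83 ms.

302 ms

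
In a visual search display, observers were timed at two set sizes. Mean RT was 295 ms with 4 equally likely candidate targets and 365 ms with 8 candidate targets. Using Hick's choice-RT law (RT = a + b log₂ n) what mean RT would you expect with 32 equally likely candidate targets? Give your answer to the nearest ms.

505 ms

Solve the two-equation system in a and b:
  b = (365 − 295) / (log₂ 8 − log₂ 4) = 70 / (3 − 2) = 70 ms/bit
  a = 295 − 70 × 2 = 155 ms
Then RT(32) = 155 + 70 × log₂ 32 = 155 + 70 × 5 ≈ 505.000 ms.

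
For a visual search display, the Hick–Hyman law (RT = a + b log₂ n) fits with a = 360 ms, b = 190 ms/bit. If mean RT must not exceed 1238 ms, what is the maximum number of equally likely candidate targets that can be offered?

24

Set 360 + 190·log₂ n ≤ 1238 → log₂ n ≤ (1238 − 360)/190 = 4.6211.
So n ≤ 2^4.6211 = 24.608; the largest integer n is 24.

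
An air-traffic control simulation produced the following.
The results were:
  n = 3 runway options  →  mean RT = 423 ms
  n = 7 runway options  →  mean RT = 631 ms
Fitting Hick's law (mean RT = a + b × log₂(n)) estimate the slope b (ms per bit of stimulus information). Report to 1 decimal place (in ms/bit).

170.2 ms/bit

The slope on a log₂ axis is (631 − 423) / (2.8074 − 1.5850) = 170.158 ms/bit.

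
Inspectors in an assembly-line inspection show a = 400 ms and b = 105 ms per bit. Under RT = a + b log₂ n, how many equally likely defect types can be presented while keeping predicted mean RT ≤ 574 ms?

3

105·log₂ n ≤ 574 − 400 = 174, giving log₂ n ≤ 1.6571 and n ≤ 3.154. The largest whole number is 3.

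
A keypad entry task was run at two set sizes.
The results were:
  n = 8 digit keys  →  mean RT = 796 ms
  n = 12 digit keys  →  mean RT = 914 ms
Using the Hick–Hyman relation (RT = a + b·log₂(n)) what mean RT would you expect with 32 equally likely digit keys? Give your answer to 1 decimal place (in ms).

RT is linear in log₂ n, so two points fix the line:
  b = (914 − 796) / (log₂ 12 − log₂ 8) = 118 / (3.5850 − 3) = 201.722 ms/bit
  a = 796 − 201.722 × 3 = 190.833 ms
Then RT(32) = 190.833 + 201.722 × log₂ 32 = 190.833 + 201.722 × 5 ≈ 1199.445 ms.

1199.4 ms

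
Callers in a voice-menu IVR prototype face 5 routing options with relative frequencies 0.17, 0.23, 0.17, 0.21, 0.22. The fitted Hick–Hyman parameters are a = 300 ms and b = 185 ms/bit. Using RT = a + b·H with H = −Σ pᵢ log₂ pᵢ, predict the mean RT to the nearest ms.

Entropy contributions −pᵢ log₂ pᵢ: 0.4346, 0.4877, 0.4346, 0.4728, 0.4806; sum H = 2.3102 bits.
RT = a + bH = 300 + 185·2.3102 = 727.39 ms.

727 ms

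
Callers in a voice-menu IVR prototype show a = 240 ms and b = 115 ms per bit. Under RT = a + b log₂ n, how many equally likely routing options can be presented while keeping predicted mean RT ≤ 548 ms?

6

115·log₂ n ≤ 548 − 240 = 308, giving log₂ n ≤ 2.6783 and n ≤ 6.401. The largest whole number is 6.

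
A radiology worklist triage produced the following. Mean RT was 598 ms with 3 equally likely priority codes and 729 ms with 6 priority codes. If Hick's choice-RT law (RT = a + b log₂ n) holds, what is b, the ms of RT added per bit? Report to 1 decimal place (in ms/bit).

Slope: b = (729 − 598) / (log₂ 6 − log₂ 3) = 131/1.0000 = 131.000 ms/bit.

131.0 ms/bit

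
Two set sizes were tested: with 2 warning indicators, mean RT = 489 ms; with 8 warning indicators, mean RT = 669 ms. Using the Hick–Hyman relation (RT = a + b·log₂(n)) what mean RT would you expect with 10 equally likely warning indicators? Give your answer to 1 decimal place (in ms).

698.0 ms

With log₂ n on the abscissa the relation is linear; from the two conditions:
  b = (669 − 489) / (log₂ 8 − log₂ 2) = 180 / (3 − 1) = 90.000 ms/bit
  a = 489 − 90.000 × 1 = 399.000 ms
Then RT(10) = 399.000 + 90.000 × log₂ 10 = 399.000 + 90.000 × 3.3219 ≈ 697.974 ms.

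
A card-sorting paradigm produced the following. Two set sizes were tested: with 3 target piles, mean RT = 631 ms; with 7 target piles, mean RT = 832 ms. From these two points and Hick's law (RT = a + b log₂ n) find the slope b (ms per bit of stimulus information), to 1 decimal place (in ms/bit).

164.4 ms/bit

The slope on a log₂ axis is (832 − 631) / (2.8074 − 1.5850) = 164.432 ms/bit.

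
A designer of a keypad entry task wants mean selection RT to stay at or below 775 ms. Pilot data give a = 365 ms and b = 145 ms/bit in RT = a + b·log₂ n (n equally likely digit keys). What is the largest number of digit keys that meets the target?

7

Information budget: (775 − 365)/145 = 2.8276 bits, so n ≤ 2^2.8276 = 7.099 → at most 7.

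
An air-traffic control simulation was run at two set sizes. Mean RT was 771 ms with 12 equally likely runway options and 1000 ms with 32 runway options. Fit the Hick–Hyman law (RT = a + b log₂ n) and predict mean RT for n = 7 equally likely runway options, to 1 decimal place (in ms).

645.2 ms

RT is linear in log₂ n, so two points fix the line:
  b = (1000 − 771) / (log₂ 32 − log₂ 12) = 229 / (5 − 3.5850) = 161.833 ms/bit
  a = 771 − 161.833 × 3.5850 = 190.834 ms
Then RT(7) = 190.834 + 161.833 × log₂ 7 = 190.834 + 161.833 × 2.8074 ≈ 645.157 ms.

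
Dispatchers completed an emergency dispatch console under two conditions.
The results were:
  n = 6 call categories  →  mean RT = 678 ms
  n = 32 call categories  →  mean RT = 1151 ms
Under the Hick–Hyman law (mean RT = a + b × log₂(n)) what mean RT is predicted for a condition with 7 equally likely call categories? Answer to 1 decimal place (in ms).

721.6 ms

Fit slope and intercept:
  b = (1151 − 678) / (log₂ 32 − log₂ 6) = 473 / (5 − 2.5850) = 195.856 ms/bit
  a = 678 − 195.856 × 2.5850 = 171.719 ms
Then RT(7) = 171.719 + 195.856 × log₂ 7 = 171.719 + 195.856 × 2.8074 ≈ 721.557 ms.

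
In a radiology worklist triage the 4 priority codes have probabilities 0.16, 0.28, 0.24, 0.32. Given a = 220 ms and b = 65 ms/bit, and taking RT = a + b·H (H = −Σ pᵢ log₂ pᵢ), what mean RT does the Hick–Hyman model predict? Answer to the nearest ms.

Entropy contributions −pᵢ log₂ pᵢ: 0.4230, 0.5142, 0.4941, 0.5260; sum H = 1.9574 bits.
RT = a + bH = 220 + 65·1.9574 = 347.23 ms.

347 ms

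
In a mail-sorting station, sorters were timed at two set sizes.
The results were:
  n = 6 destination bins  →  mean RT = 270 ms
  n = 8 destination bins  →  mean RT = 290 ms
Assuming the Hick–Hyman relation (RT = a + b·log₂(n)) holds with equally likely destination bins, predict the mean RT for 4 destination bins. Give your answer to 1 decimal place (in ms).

With log₂ n on the abscissa the relation is linear; from the two conditions:
  b = (290 − 270) / (log₂ 8 − log₂ 6) = 20 / (3 − 2.5850) = 48.188 ms/bit
  a = 270 − 48.188 × 2.5850 = 145.435 ms
Then RT(4) = 145.435 + 48.188 × log₂ 4 = 145.435 + 48.188 × 2 ≈ 241.812 ms.

241.8 ms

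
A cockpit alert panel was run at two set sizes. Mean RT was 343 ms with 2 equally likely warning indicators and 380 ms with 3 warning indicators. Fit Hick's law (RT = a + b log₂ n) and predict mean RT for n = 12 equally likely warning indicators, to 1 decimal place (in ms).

RT is linear in log₂ n, so two points fix the line:
  b = (380 − 343) / (log₂ 3 − log₂ 2) = 37 / (1.5850 − 1) = 63.252 ms/bit
  a = 343 − 63.252 × 1 = 279.748 ms
Then RT(12) = 279.748 + 63.252 × log₂ 12 = 279.748 + 63.252 × 3.5850 ≈ 506.504 ms.

506.5 ms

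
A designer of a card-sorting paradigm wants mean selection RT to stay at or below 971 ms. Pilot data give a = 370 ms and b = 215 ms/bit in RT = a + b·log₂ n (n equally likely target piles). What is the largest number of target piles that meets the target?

6

Information budget: (971 − 370)/215 = 2.7953 bits, so n ≤ 2^2.7953 = 6.942 → at most 6.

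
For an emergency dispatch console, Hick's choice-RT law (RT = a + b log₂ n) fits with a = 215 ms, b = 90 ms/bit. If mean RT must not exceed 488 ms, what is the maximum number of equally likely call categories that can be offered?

8

90·log₂ n ≤ 488 − 215 = 273, giving log₂ n ≤ 3.0333 and n ≤ 8.187. The largest whole number is 8.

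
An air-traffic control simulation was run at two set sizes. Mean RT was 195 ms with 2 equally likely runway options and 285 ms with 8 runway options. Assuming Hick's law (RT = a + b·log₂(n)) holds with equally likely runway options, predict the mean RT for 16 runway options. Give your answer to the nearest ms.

With log₂ n on the abscissa the relation is linear; from the two conditions:
  b = (285 − 195) / (log₂ 8 − log₂ 2) = 90 / (3 − 1) = 45 ms/bit
  a = 195 − 45 × 1 = 150 ms
Then RT(16) = 150 + 45 × log₂ 16 = 150 + 45 × 4 ≈ 330.000 ms.

330 ms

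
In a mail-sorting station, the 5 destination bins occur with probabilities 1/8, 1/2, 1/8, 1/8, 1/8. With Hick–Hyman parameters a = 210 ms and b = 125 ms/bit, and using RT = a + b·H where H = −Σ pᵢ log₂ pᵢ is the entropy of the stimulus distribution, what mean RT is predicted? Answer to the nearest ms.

460 ms

H = −Σ pᵢ log₂ pᵢ = 0.125·3 + 0.5·1 + 0.125·3 + 0.125·3 + 0.125·3 = 2.000 bits.
RT = 210 + 125 × 2.000 = 460.00 ms.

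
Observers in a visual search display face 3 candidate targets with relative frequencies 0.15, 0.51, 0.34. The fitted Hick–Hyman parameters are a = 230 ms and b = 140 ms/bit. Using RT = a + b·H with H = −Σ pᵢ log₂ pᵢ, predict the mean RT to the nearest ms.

431 ms

H = 0.15·log₂(1/0.15) + 0.51·log₂(1/0.51) + 0.34·log₂(1/0.34) = 1.4351 bits.
RT = 230 + 140 × 1.4351 = 430.92 ms.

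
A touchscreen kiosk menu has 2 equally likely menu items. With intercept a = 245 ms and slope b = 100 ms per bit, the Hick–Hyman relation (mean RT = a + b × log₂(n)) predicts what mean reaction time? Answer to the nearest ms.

345 ms

log₂(2) = 1 bits, so RT = 245 + 100 × 1 ≈ 345.000 ms.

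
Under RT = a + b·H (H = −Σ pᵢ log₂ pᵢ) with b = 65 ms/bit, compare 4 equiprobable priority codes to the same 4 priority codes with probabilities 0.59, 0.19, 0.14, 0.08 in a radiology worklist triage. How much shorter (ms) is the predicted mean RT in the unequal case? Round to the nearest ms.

26 ms

Equiprobable entropy H₀ = log₂ 4 = 2.0000 bits.
Skewed entropy H = −Σ pᵢ log₂ pᵢ = 1.5930 bits.
ΔRT = b·(H₀ − H) = 65 × 0.4070 = 26.46 ms.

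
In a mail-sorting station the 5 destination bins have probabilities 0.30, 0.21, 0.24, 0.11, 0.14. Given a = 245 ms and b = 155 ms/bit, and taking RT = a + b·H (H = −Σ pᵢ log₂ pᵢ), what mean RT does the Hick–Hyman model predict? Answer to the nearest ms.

591 ms

H = 0.30·log₂(1/0.30) + 0.21·log₂(1/0.21) + 0.24·log₂(1/0.24) + 0.11·log₂(1/0.11) + 0.14·log₂(1/0.14) = 2.2354 bits.
RT = 245 + 155 × 2.2354 = 591.49 ms.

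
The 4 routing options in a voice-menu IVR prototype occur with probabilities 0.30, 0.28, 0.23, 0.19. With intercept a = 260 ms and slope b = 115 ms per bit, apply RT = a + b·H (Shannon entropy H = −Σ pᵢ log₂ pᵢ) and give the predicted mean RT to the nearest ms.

487 ms

Entropy contributions −pᵢ log₂ pᵢ: 0.5211, 0.5142, 0.4877, 0.4552; sum H = 1.9782 bits.
RT = a + bH = 260 + 115·1.9782 = 487.49 ms.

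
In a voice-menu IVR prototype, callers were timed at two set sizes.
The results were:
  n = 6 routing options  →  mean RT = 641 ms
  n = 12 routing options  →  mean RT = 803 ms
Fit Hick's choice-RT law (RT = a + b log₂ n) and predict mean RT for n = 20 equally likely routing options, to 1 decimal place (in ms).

922.4 ms

RT is linear in log₂ n, so two points fix the line:
  b = (803 − 641) / (log₂ 12 − log₂ 6) = 162 / (3.5850 − 2.5850) = 162.000 ms/bit
  a = 641 − 162.000 × 2.5850 = 222.236 ms
Then RT(20) = 222.236 + 162.000 × log₂ 20 = 222.236 + 162.000 × 4.3219 ≈ 922.388 ms.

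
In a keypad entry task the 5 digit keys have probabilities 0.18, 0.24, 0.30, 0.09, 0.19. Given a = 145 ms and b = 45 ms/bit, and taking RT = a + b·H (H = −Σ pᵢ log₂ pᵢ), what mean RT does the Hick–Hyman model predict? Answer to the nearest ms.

245 ms

Entropy contributions −pᵢ log₂ pᵢ: 0.4453, 0.4941, 0.5211, 0.3127, 0.4552; sum H = 2.2284 bits.
RT = a + bH = 145 + 45·2.2284 = 245.28 ms.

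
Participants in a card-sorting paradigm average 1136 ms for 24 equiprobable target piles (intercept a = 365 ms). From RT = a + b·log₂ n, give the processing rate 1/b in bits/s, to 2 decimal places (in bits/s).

5.95 bits/s

b = (1136 − 365)/log₂ 24 = 771/4.5850 = 168.158 ms per bit = 0.16816 s/bit; the reciprocal is 5.947 bits/s.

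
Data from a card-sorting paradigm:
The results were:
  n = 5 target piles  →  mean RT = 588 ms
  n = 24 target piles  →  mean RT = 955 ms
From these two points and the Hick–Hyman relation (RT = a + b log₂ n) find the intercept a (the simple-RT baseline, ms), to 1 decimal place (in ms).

211.4 ms

b = (RT₂ − RT₁)/(log₂ n₂ − log₂ n₁) = (955 − 588)/(4.5850 − 2.3219) = 162.172 ms/bit.
a = RT₁ − b·log₂ n₁ = 588 − 162.172 × 2.3219 = 211.449 ms.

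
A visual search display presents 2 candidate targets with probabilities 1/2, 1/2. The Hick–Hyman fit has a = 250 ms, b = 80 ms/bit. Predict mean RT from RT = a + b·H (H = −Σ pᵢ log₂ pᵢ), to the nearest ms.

330 ms

Each term −pᵢ log₂ pᵢ: 0.5·1 + 0.5·1; summed, H = 1.000 bits.
Mean RT = a + bH = 250 + 80·1.000 = 330.00 ms.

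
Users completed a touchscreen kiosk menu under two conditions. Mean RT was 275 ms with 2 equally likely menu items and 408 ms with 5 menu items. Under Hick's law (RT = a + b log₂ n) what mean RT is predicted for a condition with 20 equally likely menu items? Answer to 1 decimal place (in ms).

RT is linear in log₂ n, so two points fix the line:
  b = (408 − 275) / (log₂ 5 − log₂ 2) = 133 / (2.3219 − 1) = 100.611 ms/bit
  a = 275 − 100.611 × 1 = 174.389 ms
Then RT(20) = 174.389 + 100.611 × log₂ 20 = 174.389 + 100.611 × 4.3219 ≈ 609.221 ms.

609.2 ms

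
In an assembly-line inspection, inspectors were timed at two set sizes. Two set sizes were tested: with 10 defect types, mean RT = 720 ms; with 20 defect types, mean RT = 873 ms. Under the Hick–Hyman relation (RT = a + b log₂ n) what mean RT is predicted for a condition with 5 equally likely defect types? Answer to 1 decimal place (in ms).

With log₂ n on the abscissa the relation is linear; from the two conditions:
  b = (873 − 720) / (log₂ 20 − log₂ 10) = 153 / (4.3219 − 3.3219) = 153.000 ms/bit
  a = 720 − 153.000 × 3.3219 = 211.745 ms
Then RT(5) = 211.745 + 153.000 × log₂ 5 = 211.745 + 153.000 × 2.3219 ≈ 567.000 ms.

567.0 ms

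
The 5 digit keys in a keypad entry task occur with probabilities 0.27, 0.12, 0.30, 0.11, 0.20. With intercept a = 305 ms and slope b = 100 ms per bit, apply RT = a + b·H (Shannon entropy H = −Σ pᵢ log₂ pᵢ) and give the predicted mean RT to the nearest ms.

H = 0.27·log₂(1/0.27) + 0.12·log₂(1/0.12) + 0.30·log₂(1/0.30) + 0.11·log₂(1/0.11) + 0.20·log₂(1/0.20) = 2.2129 bits.
RT = 305 + 100 × 2.2129 = 526.29 ms.

526 ms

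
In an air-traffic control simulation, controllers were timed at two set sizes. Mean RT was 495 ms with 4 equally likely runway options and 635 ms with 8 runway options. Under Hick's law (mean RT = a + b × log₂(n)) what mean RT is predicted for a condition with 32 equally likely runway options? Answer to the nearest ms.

915 ms

RT is linear in log₂ n, so two points fix the line:
  b = (635 − 495) / (log₂ 8 − log₂ 4) = 140 / (3 − 2) = 140 ms/bit
  a = 495 − 140 × 2 = 215 ms
Then RT(32) = 215 + 140 × log₂ 32 = 215 + 140 × 5 ≈ 915.000 ms.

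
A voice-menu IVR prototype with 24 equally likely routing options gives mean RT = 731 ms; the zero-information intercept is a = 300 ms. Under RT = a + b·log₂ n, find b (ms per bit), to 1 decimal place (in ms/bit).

b = (731 − 300) / log₂(24) = 431 / 4.5850 = 94.003 ms/bit.

94.0 ms/bit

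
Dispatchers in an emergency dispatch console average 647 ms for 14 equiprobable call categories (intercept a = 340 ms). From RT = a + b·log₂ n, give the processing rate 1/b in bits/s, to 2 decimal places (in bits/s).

Choice component = 647 − 340 = 307 ms over log₂(14) = 3.8074 bits.
b = 307 / 3.8074 = 80.633 ms/bit, so 1/b = 12.402 bits/s.

12.40 bits/s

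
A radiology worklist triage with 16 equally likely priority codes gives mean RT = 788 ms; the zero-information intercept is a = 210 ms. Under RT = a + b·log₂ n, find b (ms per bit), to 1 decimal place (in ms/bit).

log₂(16) = 4 bits.
b = (RT − a)/log₂ n = (788 − 210) / 4 = 144.500 ms/bit.

144.5 ms/bit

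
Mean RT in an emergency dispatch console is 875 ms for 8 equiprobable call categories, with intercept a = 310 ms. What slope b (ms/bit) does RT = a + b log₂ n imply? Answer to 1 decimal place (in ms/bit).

8 alternatives carry log₂ 8 = 3 bits; the choice cost is 875 − 310 = 565 ms, so b = 565/3 = 188.333 ms/bit.

188.3 ms/bit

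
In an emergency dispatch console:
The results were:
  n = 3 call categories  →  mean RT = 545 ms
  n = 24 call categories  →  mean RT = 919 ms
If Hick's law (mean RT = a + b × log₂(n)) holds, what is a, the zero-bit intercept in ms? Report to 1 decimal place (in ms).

Slope: b = (919 − 545) / (log₂ 24 − log₂ 3) = 374/3.0000 = 124.667 ms/bit.
a = RT₁ − b·log₂ n₁ = 545 − 124.667 × 1.5850 = 347.408 ms.

347.4 ms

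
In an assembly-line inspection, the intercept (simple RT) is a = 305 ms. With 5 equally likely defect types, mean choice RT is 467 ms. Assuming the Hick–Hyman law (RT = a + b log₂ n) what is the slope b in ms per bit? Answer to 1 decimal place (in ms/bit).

69.8 ms/bit

b = (467 − 305) / log₂(5) = 162 / 2.3219 = 69.770 ms/bit.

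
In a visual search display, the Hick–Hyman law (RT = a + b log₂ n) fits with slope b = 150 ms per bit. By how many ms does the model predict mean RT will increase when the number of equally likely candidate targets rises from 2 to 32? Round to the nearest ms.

600 ms

ΔRT = (a + b log₂ n₂) − (a + b log₂ n₁) = b·(log₂ n₂ − log₂ n₁).
log₂(32) − log₂(2) = log₂(32/2) = log₂(16) = 4.
ΔRT = 150 × 4.0000 = 600.000 ms.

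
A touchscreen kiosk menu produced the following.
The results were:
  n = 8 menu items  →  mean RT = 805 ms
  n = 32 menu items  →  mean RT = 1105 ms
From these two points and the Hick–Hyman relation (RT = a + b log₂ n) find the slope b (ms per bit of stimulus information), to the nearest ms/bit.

150 ms/bit

b = (RT₂ − RT₁)/(log₂ n₂ − log₂ n₁) = (1105 − 805)/(5 − 3) = 150 ms/bit.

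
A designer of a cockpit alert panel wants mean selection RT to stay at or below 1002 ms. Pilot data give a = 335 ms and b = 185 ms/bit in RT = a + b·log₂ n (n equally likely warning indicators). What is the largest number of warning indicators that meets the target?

185·log₂ n ≤ 1002 − 335 = 667, giving log₂ n ≤ 3.6054 and n ≤ 12.171. The largest whole number is 12.

12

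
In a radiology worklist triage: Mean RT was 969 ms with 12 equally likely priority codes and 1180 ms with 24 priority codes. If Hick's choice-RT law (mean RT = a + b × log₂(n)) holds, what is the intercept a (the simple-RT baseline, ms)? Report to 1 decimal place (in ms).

212.6 ms

The slope on a log₂ axis is (1180 − 969) / (4.5850 − 3.5850) = 211.000 ms/bit.
Intercept: a = 969 − 211.000·log₂(12) = 212.573 ms.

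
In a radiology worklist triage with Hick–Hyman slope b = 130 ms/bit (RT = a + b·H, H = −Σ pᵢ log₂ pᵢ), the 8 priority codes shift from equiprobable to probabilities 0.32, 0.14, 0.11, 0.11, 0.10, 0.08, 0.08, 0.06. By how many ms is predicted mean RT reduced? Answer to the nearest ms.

28 ms

The RT saving is b·ΔH. Equiprobable H₀ = log₂(8) = 3.0000 bits; with the given probabilities H = 2.7825 bits.
b·(H₀ − H) = 130 × (3.0000 − 2.7825) = 28.28 ms.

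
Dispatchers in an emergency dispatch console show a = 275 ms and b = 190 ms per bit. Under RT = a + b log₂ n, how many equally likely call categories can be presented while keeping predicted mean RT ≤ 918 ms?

10

Information budget: (918 − 275)/190 = 3.3842 bits, so n ≤ 2^3.3842 = 10.441 → at most 10.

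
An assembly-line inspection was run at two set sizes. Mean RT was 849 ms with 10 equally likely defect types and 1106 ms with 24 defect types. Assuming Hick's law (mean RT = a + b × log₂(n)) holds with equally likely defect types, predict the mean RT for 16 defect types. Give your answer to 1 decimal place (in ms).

987.0 ms

Solve the two-equation system in a and b:
  b = (1106 − 849) / (log₂ 24 − log₂ 10) = 257 / (4.5850 − 3.3219) = 203.478 ms/bit
  a = 849 − 203.478 × 3.3219 = 173.060 ms
Then RT(16) = 173.060 + 203.478 × log₂ 16 = 173.060 + 203.478 × 4 ≈ 986.973 ms.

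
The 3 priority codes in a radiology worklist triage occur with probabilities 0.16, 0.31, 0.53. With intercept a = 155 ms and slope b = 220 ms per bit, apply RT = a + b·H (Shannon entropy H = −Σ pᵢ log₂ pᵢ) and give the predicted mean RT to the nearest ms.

Entropy contributions −pᵢ log₂ pᵢ: 0.4230, 0.5238, 0.4854; sum H = 1.4323 bits.
RT = a + bH = 155 + 220·1.4323 = 470.10 ms.

470 ms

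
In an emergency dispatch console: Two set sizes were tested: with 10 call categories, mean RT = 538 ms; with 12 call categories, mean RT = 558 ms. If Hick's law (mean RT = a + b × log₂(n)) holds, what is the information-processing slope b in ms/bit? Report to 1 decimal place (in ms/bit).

76.0 ms/bit

Slope: b = (558 − 538) / (log₂ 12 − log₂ 10) = 20/0.2630 = 76.036 ms/bit.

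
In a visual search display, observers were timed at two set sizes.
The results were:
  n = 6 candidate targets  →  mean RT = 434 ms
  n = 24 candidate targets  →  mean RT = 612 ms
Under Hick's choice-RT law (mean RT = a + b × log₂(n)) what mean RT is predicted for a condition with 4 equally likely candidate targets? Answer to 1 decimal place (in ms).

381.9 ms

Solve the two-equation system in a and b:
  b = (612 − 434) / (log₂ 24 − log₂ 6) = 178 / (4.5850 − 2.5850) = 89.000 ms/bit
  a = 434 − 89.000 × 2.5850 = 203.938 ms
Then RT(4) = 203.938 + 89.000 × log₂ 4 = 203.938 + 89.000 × 2 ≈ 381.938 ms.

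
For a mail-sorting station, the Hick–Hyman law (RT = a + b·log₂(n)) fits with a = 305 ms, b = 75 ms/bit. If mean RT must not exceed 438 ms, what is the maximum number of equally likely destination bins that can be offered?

3

75·log₂ n ≤ 438 − 305 = 133, giving log₂ n ≤ 1.7733 and n ≤ 3.418. The largest whole number is 3.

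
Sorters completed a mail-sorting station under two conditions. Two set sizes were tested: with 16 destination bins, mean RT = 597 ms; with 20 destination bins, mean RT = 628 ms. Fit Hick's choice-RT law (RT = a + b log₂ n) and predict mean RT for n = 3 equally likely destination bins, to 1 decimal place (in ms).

364.4 ms

RT is linear in log₂ n, so two points fix the line:
  b = (628 − 597) / (log₂ 20 − log₂ 16) = 31 / (4.3219 − 4) = 96.295 ms/bit
  a = 597 − 96.295 × 4 = 211.821 ms
Then RT(3) = 211.821 + 96.295 × log₂ 3 = 211.821 + 96.295 × 1.5850 ≈ 364.444 ms.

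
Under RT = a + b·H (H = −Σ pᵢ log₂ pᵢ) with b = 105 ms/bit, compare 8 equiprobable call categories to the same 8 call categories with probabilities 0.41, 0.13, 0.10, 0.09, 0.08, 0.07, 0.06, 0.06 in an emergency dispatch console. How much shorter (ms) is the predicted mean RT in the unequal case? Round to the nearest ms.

42 ms

The RT saving is b·ΔH. Equiprobable H₀ = log₂(8) = 3.0000 bits; with the given probabilities H = 2.6020 bits.
b·(H₀ − H) = 105 × (3.0000 − 2.6020) = 41.79 ms.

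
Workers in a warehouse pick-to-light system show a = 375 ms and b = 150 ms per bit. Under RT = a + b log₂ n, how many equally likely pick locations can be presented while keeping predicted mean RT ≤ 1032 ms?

20

150·log₂ n ≤ 1032 − 375 = 657, giving log₂ n ≤ 4.3800 and n ≤ 20.821. The largest whole number is 20.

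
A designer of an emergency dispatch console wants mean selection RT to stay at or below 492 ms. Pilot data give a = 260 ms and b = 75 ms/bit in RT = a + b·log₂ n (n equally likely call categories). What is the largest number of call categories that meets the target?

Set 260 + 75·log₂ n ≤ 492 → log₂ n ≤ (492 − 260)/75 = 3.0933.
So n ≤ 2^3.0933 = 8.535; the largest integer n is 8.

8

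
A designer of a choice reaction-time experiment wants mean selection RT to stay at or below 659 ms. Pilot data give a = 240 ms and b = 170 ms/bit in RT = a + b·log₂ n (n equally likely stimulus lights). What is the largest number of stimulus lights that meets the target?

5

Information budget: (659 − 240)/170 = 2.4647 bits, so n ≤ 2^2.4647 = 5.520 → at most 5.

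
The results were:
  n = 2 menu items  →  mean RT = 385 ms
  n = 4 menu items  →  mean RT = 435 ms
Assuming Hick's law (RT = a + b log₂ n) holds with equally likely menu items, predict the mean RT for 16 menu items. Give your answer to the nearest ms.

535 ms

With log₂ n on the abscissa the relation is linear; from the two conditions:
  b = (435 − 385) / (log₂ 4 − log₂ 2) = 50 / (2 − 1) = 50 ms/bit
  a = 385 − 50 × 1 = 335 ms
Then RT(16) = 335 + 50 × log₂ 16 = 335 + 50 × 4 ≈ 535.000 ms.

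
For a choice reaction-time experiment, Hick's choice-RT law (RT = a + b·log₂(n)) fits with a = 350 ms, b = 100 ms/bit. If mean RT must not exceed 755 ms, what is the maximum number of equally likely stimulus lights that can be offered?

16

Information budget: (755 − 350)/100 = 4.0500 bits, so n ≤ 2^4.0500 = 16.564 → at most 16.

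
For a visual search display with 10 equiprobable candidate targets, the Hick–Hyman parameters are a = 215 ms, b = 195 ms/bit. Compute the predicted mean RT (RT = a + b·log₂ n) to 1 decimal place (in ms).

log₂(10) = 3.3219 bits, so RT = 215 + 195 × 3.3219 ≈ 862.776 ms.

862.8 ms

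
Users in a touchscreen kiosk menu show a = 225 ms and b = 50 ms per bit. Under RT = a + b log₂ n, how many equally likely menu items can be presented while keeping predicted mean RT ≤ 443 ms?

Set 225 + 50·log₂ n ≤ 443 → log₂ n ≤ (443 − 225)/50 = 4.3600.
So n ≤ 2^4.3600 = 20.535; the largest integer n is 20.

20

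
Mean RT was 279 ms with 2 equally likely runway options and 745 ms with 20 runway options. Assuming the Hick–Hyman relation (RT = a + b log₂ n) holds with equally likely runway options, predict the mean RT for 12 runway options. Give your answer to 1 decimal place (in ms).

RT is linear in log₂ n, so two points fix the line:
  b = (745 − 279) / (log₂ 20 − log₂ 2) = 466 / (4.3219 − 1) = 140.280 ms/bit
  a = 279 − 140.280 × 1 = 138.720 ms
Then RT(12) = 138.720 + 140.280 × log₂ 12 = 138.720 + 140.280 × 3.5850 ≈ 641.618 ms.

641.6 ms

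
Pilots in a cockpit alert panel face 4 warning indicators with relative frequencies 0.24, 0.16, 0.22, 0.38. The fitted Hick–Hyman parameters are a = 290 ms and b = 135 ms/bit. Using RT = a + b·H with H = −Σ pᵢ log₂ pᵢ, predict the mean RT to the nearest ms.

Entropy contributions −pᵢ log₂ pᵢ: 0.4941, 0.4230, 0.4806, 0.5305; sum H = 1.9282 bits.
RT = a + bH = 290 + 135·1.9282 = 550.30 ms.

550 ms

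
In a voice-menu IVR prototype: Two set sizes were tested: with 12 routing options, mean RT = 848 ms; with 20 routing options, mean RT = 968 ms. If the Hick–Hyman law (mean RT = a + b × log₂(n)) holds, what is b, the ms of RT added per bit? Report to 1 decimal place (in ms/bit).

Slope: b = (968 − 848) / (log₂ 20 − log₂ 12) = 120/0.7370 = 162.830 ms/bit.

162.8 ms/bit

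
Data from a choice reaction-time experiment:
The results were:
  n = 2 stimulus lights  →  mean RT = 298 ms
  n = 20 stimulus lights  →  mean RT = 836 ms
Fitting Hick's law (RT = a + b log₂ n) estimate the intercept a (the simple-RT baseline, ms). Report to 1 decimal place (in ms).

136.0 ms

b = (RT₂ − RT₁)/(log₂ n₂ − log₂ n₁) = (836 − 298)/(4.3219 − 1) = 161.954 ms/bit.
a = RT₁ − b·log₂ n₁ = 298 − 161.954 × 1 = 136.046 ms.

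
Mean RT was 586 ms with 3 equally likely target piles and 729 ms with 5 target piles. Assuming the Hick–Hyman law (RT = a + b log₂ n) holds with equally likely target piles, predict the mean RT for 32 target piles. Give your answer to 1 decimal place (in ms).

Fit slope and intercept:
  b = (729 − 586) / (log₂ 5 − log₂ 3) = 143 / (2.3219 − 1.5850) = 194.039 ms/bit
  a = 586 − 194.039 × 1.5850 = 278.456 ms
Then RT(32) = 278.456 + 194.039 × log₂ 32 = 278.456 + 194.039 × 5 ≈ 1248.650 ms.

1248.7 ms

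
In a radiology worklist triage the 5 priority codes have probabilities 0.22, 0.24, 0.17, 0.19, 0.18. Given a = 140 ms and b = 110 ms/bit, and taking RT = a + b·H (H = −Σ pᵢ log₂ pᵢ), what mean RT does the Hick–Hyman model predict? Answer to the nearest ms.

394 ms

Entropy contributions −pᵢ log₂ pᵢ: 0.4806, 0.4941, 0.4346, 0.4552, 0.4453; sum H = 2.3098 bits.
RT = a + bH = 140 + 110·2.3098 = 394.08 ms.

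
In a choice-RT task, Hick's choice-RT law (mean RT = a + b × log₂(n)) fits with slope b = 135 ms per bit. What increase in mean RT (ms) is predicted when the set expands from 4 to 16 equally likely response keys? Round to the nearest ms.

ΔRT = (a + b log₂ n₂) − (a + b log₂ n₁) = b·(log₂ n₂ − log₂ n₁).
log₂(16) − log₂(4) = log₂(16/4) = log₂(4) = 2.
ΔRT = 135 × 2.0000 = 270.000 ms.

270 ms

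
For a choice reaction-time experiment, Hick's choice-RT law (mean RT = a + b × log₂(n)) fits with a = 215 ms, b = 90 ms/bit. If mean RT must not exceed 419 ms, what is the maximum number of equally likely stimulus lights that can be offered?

Set 215 + 90·log₂ n ≤ 419 → log₂ n ≤ (419 − 215)/90 = 2.2667.
So n ≤ 2^2.2667 = 4.812; the largest integer n is 4.

4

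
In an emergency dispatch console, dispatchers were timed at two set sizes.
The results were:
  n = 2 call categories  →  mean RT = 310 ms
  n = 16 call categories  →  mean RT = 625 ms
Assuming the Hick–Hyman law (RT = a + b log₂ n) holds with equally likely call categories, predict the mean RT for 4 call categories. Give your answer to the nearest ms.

415 ms

Fit slope and intercept:
  b = (625 − 310) / (log₂ 16 − log₂ 2) = 315 / (4 − 1) = 105 ms/bit
  a = 310 − 105 × 1 = 205 ms
Then RT(4) = 205 + 105 × log₂ 4 = 205 + 105 × 2 ≈ 415.000 ms.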